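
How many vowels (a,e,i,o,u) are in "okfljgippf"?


Input: okfljgippf
Checking each character:
  'o' at position 0: vowel (running total: 1)
  'k' at position 1: consonant
  'f' at position 2: consonant
  'l' at position 3: consonant
  'j' at position 4: consonant
  'g' at position 5: consonant
  'i' at position 6: vowel (running total: 2)
  'p' at position 7: consonant
  'p' at position 8: consonant
  'f' at position 9: consonant
Total vowels: 2

2


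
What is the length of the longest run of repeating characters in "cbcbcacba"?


Input: "cbcbcacba"
Scanning for longest run:
  Position 1 ('b'): new char, reset run to 1
  Position 2 ('c'): new char, reset run to 1
  Position 3 ('b'): new char, reset run to 1
  Position 4 ('c'): new char, reset run to 1
  Position 5 ('a'): new char, reset run to 1
  Position 6 ('c'): new char, reset run to 1
  Position 7 ('b'): new char, reset run to 1
  Position 8 ('a'): new char, reset run to 1
Longest run: 'c' with length 1

1


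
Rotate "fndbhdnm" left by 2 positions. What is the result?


Input: "fndbhdnm", rotate left by 2
First 2 characters: "fn"
Remaining characters: "dbhdnm"
Concatenate remaining + first: "dbhdnm" + "fn" = "dbhdnmfn"

dbhdnmfn


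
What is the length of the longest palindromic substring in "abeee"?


Input: "abeee"
Checking substrings for palindromes:
  [2:5] "eee" (len 3) => palindrome
  [2:4] "ee" (len 2) => palindrome
  [3:5] "ee" (len 2) => palindrome
Longest palindromic substring: "eee" with length 3

3


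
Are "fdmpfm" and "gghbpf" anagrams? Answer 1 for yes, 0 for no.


Strings: "fdmpfm", "gghbpf"
Sorted first:  dffmmp
Sorted second: bfgghp
Differ at position 0: 'd' vs 'b' => not anagrams

0


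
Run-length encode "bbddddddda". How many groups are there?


Input: bbddddddda
Scanning for consecutive runs:
  Group 1: 'b' x 2 (positions 0-1)
  Group 2: 'd' x 7 (positions 2-8)
  Group 3: 'a' x 1 (positions 9-9)
Total groups: 3

3


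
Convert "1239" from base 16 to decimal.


Input: "1239" in base 16
Positional expansion:
  Digit '1' (value 1) x 16^3 = 4096
  Digit '2' (value 2) x 16^2 = 512
  Digit '3' (value 3) x 16^1 = 48
  Digit '9' (value 9) x 16^0 = 9
Sum = 4665

4665


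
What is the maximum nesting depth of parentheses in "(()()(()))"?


Input: "(()()(()))"
Tracking depth:
  Position 0 '(': depth becomes 1
  Position 1 '(': depth becomes 2
  Position 2 ')': depth becomes 1
  Position 3 '(': depth becomes 2
  Position 4 ')': depth becomes 1
  Position 5 '(': depth becomes 2
  Position 6 '(': depth becomes 3
  Position 7 ')': depth becomes 2
  Position 8 ')': depth becomes 1
  Position 9 ')': depth becomes 0
Maximum depth reached: 3

3


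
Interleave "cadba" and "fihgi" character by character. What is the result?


Interleaving "cadba" and "fihgi":
  Position 0: 'c' from first, 'f' from second => "cf"
  Position 1: 'a' from first, 'i' from second => "ai"
  Position 2: 'd' from first, 'h' from second => "dh"
  Position 3: 'b' from first, 'g' from second => "bg"
  Position 4: 'a' from first, 'i' from second => "ai"
Result: cfaidhbgai

cfaidhbgai


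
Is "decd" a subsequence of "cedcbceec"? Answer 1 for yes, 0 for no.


Check if "decd" is a subsequence of "cedcbceec"
Greedy scan:
  Position 0 ('c'): no match needed
  Position 1 ('e'): no match needed
  Position 2 ('d'): matches sub[0] = 'd'
  Position 3 ('c'): no match needed
  Position 4 ('b'): no match needed
  Position 5 ('c'): no match needed
  Position 6 ('e'): matches sub[1] = 'e'
  Position 7 ('e'): no match needed
  Position 8 ('c'): matches sub[2] = 'c'
Only matched 3/4 characters => not a subsequence

0


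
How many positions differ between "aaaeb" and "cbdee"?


Comparing "aaaeb" and "cbdee" position by position:
  Position 0: 'a' vs 'c' => DIFFER
  Position 1: 'a' vs 'b' => DIFFER
  Position 2: 'a' vs 'd' => DIFFER
  Position 3: 'e' vs 'e' => same
  Position 4: 'b' vs 'e' => DIFFER
Positions that differ: 4

4


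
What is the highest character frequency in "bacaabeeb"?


Input: bacaabeeb
Character counts:
  'a': 3
  'b': 3
  'c': 1
  'e': 2
Maximum frequency: 3

3


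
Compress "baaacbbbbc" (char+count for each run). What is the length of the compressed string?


Input: baaacbbbbc
Runs:
  'b' x 1 => "b1"
  'a' x 3 => "a3"
  'c' x 1 => "c1"
  'b' x 4 => "b4"
  'c' x 1 => "c1"
Compressed: "b1a3c1b4c1"
Compressed length: 10

10


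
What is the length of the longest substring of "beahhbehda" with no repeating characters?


Input: "beahhbehda"
Sliding window (track last position of each char):
  Position 0 ('b'): window [0,0] length 1 -- new best
  Position 1 ('e'): window [0,1] length 2 -- new best
  Position 2 ('a'): window [0,2] length 3 -- new best
  Position 3 ('h'): window [0,3] length 4 -- new best
  Position 4 ('h'): repeat (last at 3), move window start to 4
  Position 4 ('h'): window [4,4] length 1
  Position 5 ('b'): window [4,5] length 2
  Position 6 ('e'): window [4,6] length 3
  Position 7 ('h'): repeat (last at 4), move window start to 5
  Position 7 ('h'): window [5,7] length 3
  Position 8 ('d'): window [5,8] length 4
  Position 9 ('a'): window [5,9] length 5 -- new best
Longest substring with no repeats: "behda" with length 5

5


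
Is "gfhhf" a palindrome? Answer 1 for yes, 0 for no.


Input: gfhhf
Reversed: fhhfg
  Compare pos 0 ('g') with pos 4 ('f'): MISMATCH
  Compare pos 1 ('f') with pos 3 ('h'): MISMATCH
Result: not a palindrome

0


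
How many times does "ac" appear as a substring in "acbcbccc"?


Searching for "ac" in "acbcbccc"
Scanning each position:
  Position 0: "ac" => MATCH
  Position 1: "cb" => no
  Position 2: "bc" => no
  Position 3: "cb" => no
  Position 4: "bc" => no
  Position 5: "cc" => no
  Position 6: "cc" => no
Total occurrences: 1

1


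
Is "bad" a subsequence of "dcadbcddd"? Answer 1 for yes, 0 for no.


Check if "bad" is a subsequence of "dcadbcddd"
Greedy scan:
  Position 0 ('d'): no match needed
  Position 1 ('c'): no match needed
  Position 2 ('a'): no match needed
  Position 3 ('d'): no match needed
  Position 4 ('b'): matches sub[0] = 'b'
  Position 5 ('c'): no match needed
  Position 6 ('d'): no match needed
  Position 7 ('d'): no match needed
  Position 8 ('d'): no match needed
Only matched 1/3 characters => not a subsequence

0


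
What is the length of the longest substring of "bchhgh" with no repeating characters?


Input: "bchhgh"
Sliding window (track last position of each char):
  Position 0 ('b'): window [0,0] length 1 -- new best
  Position 1 ('c'): window [0,1] length 2 -- new best
  Position 2 ('h'): window [0,2] length 3 -- new best
  Position 3 ('h'): repeat (last at 2), move window start to 3
  Position 3 ('h'): window [3,3] length 1
  Position 4 ('g'): window [3,4] length 2
  Position 5 ('h'): repeat (last at 3), move window start to 4
  Position 5 ('h'): window [4,5] length 2
Longest substring with no repeats: "bch" with length 3

3


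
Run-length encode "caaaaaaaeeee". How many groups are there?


Input: caaaaaaaeeee
Scanning for consecutive runs:
  Group 1: 'c' x 1 (positions 0-0)
  Group 2: 'a' x 7 (positions 1-7)
  Group 3: 'e' x 4 (positions 8-11)
Total groups: 3

3


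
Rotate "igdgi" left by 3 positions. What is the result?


Input: "igdgi", rotate left by 3
First 3 characters: "igd"
Remaining characters: "gi"
Concatenate remaining + first: "gi" + "igd" = "giigd"

giigd


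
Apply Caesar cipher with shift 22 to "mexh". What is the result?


Caesar cipher: shift "mexh" by 22
  'm' (pos 12) + 22 = pos 8 = 'i'
  'e' (pos 4) + 22 = pos 0 = 'a'
  'x' (pos 23) + 22 = pos 19 = 't'
  'h' (pos 7) + 22 = pos 3 = 'd'
Result: iatd

iatd


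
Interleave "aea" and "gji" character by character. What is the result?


Interleaving "aea" and "gji":
  Position 0: 'a' from first, 'g' from second => "ag"
  Position 1: 'e' from first, 'j' from second => "ej"
  Position 2: 'a' from first, 'i' from second => "ai"
Result: agejai

agejai


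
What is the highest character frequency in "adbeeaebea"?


Input: adbeeaebea
Character counts:
  'a': 3
  'b': 2
  'd': 1
  'e': 4
Maximum frequency: 4

4


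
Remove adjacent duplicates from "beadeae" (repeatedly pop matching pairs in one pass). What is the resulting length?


Input: beadeae
Stack-based adjacent duplicate removal:
  Read 'b': push. Stack: b
  Read 'e': push. Stack: be
  Read 'a': push. Stack: bea
  Read 'd': push. Stack: bead
  Read 'e': push. Stack: beade
  Read 'a': push. Stack: beadea
  Read 'e': push. Stack: beadeae
Final stack: "beadeae" (length 7)

7


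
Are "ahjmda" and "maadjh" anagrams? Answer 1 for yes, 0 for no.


Strings: "ahjmda", "maadjh"
Sorted first:  aadhjm
Sorted second: aadhjm
Sorted forms match => anagrams

1


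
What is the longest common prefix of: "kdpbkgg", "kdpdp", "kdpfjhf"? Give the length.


Words: kdpbkgg, kdpdp, kdpfjhf
  Position 0: all 'k' => match
  Position 1: all 'd' => match
  Position 2: all 'p' => match
  Position 3: ('b', 'd', 'f') => mismatch, stop
LCP = "kdp" (length 3)

3


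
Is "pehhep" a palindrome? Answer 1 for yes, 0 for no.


Input: pehhep
Reversed: pehhep
  Compare pos 0 ('p') with pos 5 ('p'): match
  Compare pos 1 ('e') with pos 4 ('e'): match
  Compare pos 2 ('h') with pos 3 ('h'): match
Result: palindrome

1


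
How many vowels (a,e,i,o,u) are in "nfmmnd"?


Input: nfmmnd
Checking each character:
  'n' at position 0: consonant
  'f' at position 1: consonant
  'm' at position 2: consonant
  'm' at position 3: consonant
  'n' at position 4: consonant
  'd' at position 5: consonant
Total vowels: 0

0


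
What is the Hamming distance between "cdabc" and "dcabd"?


Comparing "cdabc" and "dcabd" position by position:
  Position 0: 'c' vs 'd' => differ
  Position 1: 'd' vs 'c' => differ
  Position 2: 'a' vs 'a' => same
  Position 3: 'b' vs 'b' => same
  Position 4: 'c' vs 'd' => differ
Total differences (Hamming distance): 3

3


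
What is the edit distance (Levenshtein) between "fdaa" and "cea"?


Computing edit distance: "fdaa" -> "cea"
DP table:
           c    e    a
      0    1    2    3
  f   1    1    2    3
  d   2    2    2    3
  a   3    3    3    2
  a   4    4    4    3
Edit distance = dp[4][3] = 3

3


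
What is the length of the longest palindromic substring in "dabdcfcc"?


Input: "dabdcfcc"
Checking substrings for palindromes:
  [4:7] "cfc" (len 3) => palindrome
  [6:8] "cc" (len 2) => palindrome
Longest palindromic substring: "cfc" with length 3

3


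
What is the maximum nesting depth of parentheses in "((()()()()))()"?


Input: "((()()()()))()"
Tracking depth:
  Position 0 '(': depth becomes 1
  Position 1 '(': depth becomes 2
  Position 2 '(': depth becomes 3
  Position 3 ')': depth becomes 2
  Position 4 '(': depth becomes 3
  Position 5 ')': depth becomes 2
  Position 6 '(': depth becomes 3
  Position 7 ')': depth becomes 2
  Position 8 '(': depth becomes 3
  Position 9 ')': depth becomes 2
  Position 10 ')': depth becomes 1
  Position 11 ')': depth becomes 0
  Position 12 '(': depth becomes 1
  Position 13 ')': depth becomes 0
Maximum depth reached: 3

3


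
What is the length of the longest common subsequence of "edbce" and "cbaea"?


LCS of "edbce" and "cbaea"
DP table:
           c    b    a    e    a
      0    0    0    0    0    0
  e   0    0    0    0    1    1
  d   0    0    0    0    1    1
  b   0    0    1    1    1    1
  c   0    1    1    1    1    1
  e   0    1    1    1    2    2
LCS length = dp[5][5] = 2

2


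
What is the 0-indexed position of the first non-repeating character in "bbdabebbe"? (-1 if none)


Input: bbdabebbe
Character frequencies:
  'a': 1
  'b': 5
  'd': 1
  'e': 2
Scanning left to right for freq == 1:
  Position 0 ('b'): freq=5, skip
  Position 1 ('b'): freq=5, skip
  Position 2 ('d'): unique! => answer = 2

2


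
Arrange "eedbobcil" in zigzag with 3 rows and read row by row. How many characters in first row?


Zigzag "eedbobcil" into 3 rows:
Placing characters:
  'e' => row 0
  'e' => row 1
  'd' => row 2
  'b' => row 1
  'o' => row 0
  'b' => row 1
  'c' => row 2
  'i' => row 1
  'l' => row 0
Rows:
  Row 0: "eol"
  Row 1: "ebbi"
  Row 2: "dc"
First row length: 3

3


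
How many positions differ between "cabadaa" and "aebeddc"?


Comparing "cabadaa" and "aebeddc" position by position:
  Position 0: 'c' vs 'a' => DIFFER
  Position 1: 'a' vs 'e' => DIFFER
  Position 2: 'b' vs 'b' => same
  Position 3: 'a' vs 'e' => DIFFER
  Position 4: 'd' vs 'd' => same
  Position 5: 'a' vs 'd' => DIFFER
  Position 6: 'a' vs 'c' => DIFFER
Positions that differ: 5

5


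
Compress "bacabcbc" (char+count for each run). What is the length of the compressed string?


Input: bacabcbc
Runs:
  'b' x 1 => "b1"
  'a' x 1 => "a1"
  'c' x 1 => "c1"
  'a' x 1 => "a1"
  'b' x 1 => "b1"
  'c' x 1 => "c1"
  'b' x 1 => "b1"
  'c' x 1 => "c1"
Compressed: "b1a1c1a1b1c1b1c1"
Compressed length: 16

16


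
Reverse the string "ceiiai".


Input: ceiiai
Reading characters right to left:
  Position 5: 'i'
  Position 4: 'a'
  Position 3: 'i'
  Position 2: 'i'
  Position 1: 'e'
  Position 0: 'c'
Reversed: iaiiec

iaiiec


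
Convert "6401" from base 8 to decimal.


Input: "6401" in base 8
Positional expansion:
  Digit '6' (value 6) x 8^3 = 3072
  Digit '4' (value 4) x 8^2 = 256
  Digit '0' (value 0) x 8^1 = 0
  Digit '1' (value 1) x 8^0 = 1
Sum = 3329

3329


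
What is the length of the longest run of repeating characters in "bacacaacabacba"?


Input: "bacacaacabacba"
Scanning for longest run:
  Position 1 ('a'): new char, reset run to 1
  Position 2 ('c'): new char, reset run to 1
  Position 3 ('a'): new char, reset run to 1
  Position 4 ('c'): new char, reset run to 1
  Position 5 ('a'): new char, reset run to 1
  Position 6 ('a'): continues run of 'a', length=2
  Position 7 ('c'): new char, reset run to 1
  Position 8 ('a'): new char, reset run to 1
  Position 9 ('b'): new char, reset run to 1
  Position 10 ('a'): new char, reset run to 1
  Position 11 ('c'): new char, reset run to 1
  Position 12 ('b'): new char, reset run to 1
  Position 13 ('a'): new char, reset run to 1
Longest run: 'a' with length 2

2


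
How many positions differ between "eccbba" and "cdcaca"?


Comparing "eccbba" and "cdcaca" position by position:
  Position 0: 'e' vs 'c' => DIFFER
  Position 1: 'c' vs 'd' => DIFFER
  Position 2: 'c' vs 'c' => same
  Position 3: 'b' vs 'a' => DIFFER
  Position 4: 'b' vs 'c' => DIFFER
  Position 5: 'a' vs 'a' => same
Positions that differ: 4

4


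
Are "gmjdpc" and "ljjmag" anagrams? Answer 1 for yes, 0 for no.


Strings: "gmjdpc", "ljjmag"
Sorted first:  cdgjmp
Sorted second: agjjlm
Differ at position 0: 'c' vs 'a' => not anagrams

0


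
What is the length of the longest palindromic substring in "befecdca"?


Input: "befecdca"
Checking substrings for palindromes:
  [1:4] "efe" (len 3) => palindrome
  [4:7] "cdc" (len 3) => palindrome
Longest palindromic substring: "efe" with length 3

3


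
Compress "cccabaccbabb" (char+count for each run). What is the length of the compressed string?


Input: cccabaccbabb
Runs:
  'c' x 3 => "c3"
  'a' x 1 => "a1"
  'b' x 1 => "b1"
  'a' x 1 => "a1"
  'c' x 2 => "c2"
  'b' x 1 => "b1"
  'a' x 1 => "a1"
  'b' x 2 => "b2"
Compressed: "c3a1b1a1c2b1a1b2"
Compressed length: 16

16


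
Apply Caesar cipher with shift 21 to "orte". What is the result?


Caesar cipher: shift "orte" by 21
  'o' (pos 14) + 21 = pos 9 = 'j'
  'r' (pos 17) + 21 = pos 12 = 'm'
  't' (pos 19) + 21 = pos 14 = 'o'
  'e' (pos 4) + 21 = pos 25 = 'z'
Result: jmoz

jmoz


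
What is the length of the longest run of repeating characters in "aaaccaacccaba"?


Input: "aaaccaacccaba"
Scanning for longest run:
  Position 1 ('a'): continues run of 'a', length=2
  Position 2 ('a'): continues run of 'a', length=3
  Position 3 ('c'): new char, reset run to 1
  Position 4 ('c'): continues run of 'c', length=2
  Position 5 ('a'): new char, reset run to 1
  Position 6 ('a'): continues run of 'a', length=2
  Position 7 ('c'): new char, reset run to 1
  Position 8 ('c'): continues run of 'c', length=2
  Position 9 ('c'): continues run of 'c', length=3
  Position 10 ('a'): new char, reset run to 1
  Position 11 ('b'): new char, reset run to 1
  Position 12 ('a'): new char, reset run to 1
Longest run: 'a' with length 3

3


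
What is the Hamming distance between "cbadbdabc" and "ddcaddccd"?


Comparing "cbadbdabc" and "ddcaddccd" position by position:
  Position 0: 'c' vs 'd' => differ
  Position 1: 'b' vs 'd' => differ
  Position 2: 'a' vs 'c' => differ
  Position 3: 'd' vs 'a' => differ
  Position 4: 'b' vs 'd' => differ
  Position 5: 'd' vs 'd' => same
  Position 6: 'a' vs 'c' => differ
  Position 7: 'b' vs 'c' => differ
  Position 8: 'c' vs 'd' => differ
Total differences (Hamming distance): 8

8


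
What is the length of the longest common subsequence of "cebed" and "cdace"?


LCS of "cebed" and "cdace"
DP table:
           c    d    a    c    e
      0    0    0    0    0    0
  c   0    1    1    1    1    1
  e   0    1    1    1    1    2
  b   0    1    1    1    1    2
  e   0    1    1    1    1    2
  d   0    1    2    2    2    2
LCS length = dp[5][5] = 2

2


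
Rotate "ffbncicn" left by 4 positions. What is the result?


Input: "ffbncicn", rotate left by 4
First 4 characters: "ffbn"
Remaining characters: "cicn"
Concatenate remaining + first: "cicn" + "ffbn" = "cicnffbn"

cicnffbn


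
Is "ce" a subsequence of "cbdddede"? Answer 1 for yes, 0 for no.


Check if "ce" is a subsequence of "cbdddede"
Greedy scan:
  Position 0 ('c'): matches sub[0] = 'c'
  Position 1 ('b'): no match needed
  Position 2 ('d'): no match needed
  Position 3 ('d'): no match needed
  Position 4 ('d'): no match needed
  Position 5 ('e'): matches sub[1] = 'e'
  Position 6 ('d'): no match needed
  Position 7 ('e'): no match needed
All 2 characters matched => is a subsequence

1


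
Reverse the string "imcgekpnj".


Input: imcgekpnj
Reading characters right to left:
  Position 8: 'j'
  Position 7: 'n'
  Position 6: 'p'
  Position 5: 'k'
  Position 4: 'e'
  Position 3: 'g'
  Position 2: 'c'
  Position 1: 'm'
  Position 0: 'i'
Reversed: jnpkegcmi

jnpkegcmi


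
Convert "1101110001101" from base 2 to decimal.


Input: "1101110001101" in base 2
Positional expansion:
  Digit '1' (value 1) x 2^12 = 4096
  Digit '1' (value 1) x 2^11 = 2048
  Digit '0' (value 0) x 2^10 = 0
  Digit '1' (value 1) x 2^9 = 512
  Digit '1' (value 1) x 2^8 = 256
  Digit '1' (value 1) x 2^7 = 128
  Digit '0' (value 0) x 2^6 = 0
  Digit '0' (value 0) x 2^5 = 0
  Digit '0' (value 0) x 2^4 = 0
  Digit '1' (value 1) x 2^3 = 8
  Digit '1' (value 1) x 2^2 = 4
  Digit '0' (value 0) x 2^1 = 0
  Digit '1' (value 1) x 2^0 = 1
Sum = 7053

7053


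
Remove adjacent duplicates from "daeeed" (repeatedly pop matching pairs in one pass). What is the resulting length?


Input: daeeed
Stack-based adjacent duplicate removal:
  Read 'd': push. Stack: d
  Read 'a': push. Stack: da
  Read 'e': push. Stack: dae
  Read 'e': matches stack top 'e' => pop. Stack: da
  Read 'e': push. Stack: dae
  Read 'd': push. Stack: daed
Final stack: "daed" (length 4)

4


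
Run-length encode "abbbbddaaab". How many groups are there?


Input: abbbbddaaab
Scanning for consecutive runs:
  Group 1: 'a' x 1 (positions 0-0)
  Group 2: 'b' x 4 (positions 1-4)
  Group 3: 'd' x 2 (positions 5-6)
  Group 4: 'a' x 3 (positions 7-9)
  Group 5: 'b' x 1 (positions 10-10)
Total groups: 5

5


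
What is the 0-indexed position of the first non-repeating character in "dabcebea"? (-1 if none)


Input: dabcebea
Character frequencies:
  'a': 2
  'b': 2
  'c': 1
  'd': 1
  'e': 2
Scanning left to right for freq == 1:
  Position 0 ('d'): unique! => answer = 0

0


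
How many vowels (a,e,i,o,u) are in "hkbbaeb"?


Input: hkbbaeb
Checking each character:
  'h' at position 0: consonant
  'k' at position 1: consonant
  'b' at position 2: consonant
  'b' at position 3: consonant
  'a' at position 4: vowel (running total: 1)
  'e' at position 5: vowel (running total: 2)
  'b' at position 6: consonant
Total vowels: 2

2


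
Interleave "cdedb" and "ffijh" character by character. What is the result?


Interleaving "cdedb" and "ffijh":
  Position 0: 'c' from first, 'f' from second => "cf"
  Position 1: 'd' from first, 'f' from second => "df"
  Position 2: 'e' from first, 'i' from second => "ei"
  Position 3: 'd' from first, 'j' from second => "dj"
  Position 4: 'b' from first, 'h' from second => "bh"
Result: cfdfeidjbh

cfdfeidjbh


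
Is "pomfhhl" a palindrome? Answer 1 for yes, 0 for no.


Input: pomfhhl
Reversed: lhhfmop
  Compare pos 0 ('p') with pos 6 ('l'): MISMATCH
  Compare pos 1 ('o') with pos 5 ('h'): MISMATCH
  Compare pos 2 ('m') with pos 4 ('h'): MISMATCH
Result: not a palindrome

0


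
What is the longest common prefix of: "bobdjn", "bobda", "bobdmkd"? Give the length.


Words: bobdjn, bobda, bobdmkd
  Position 0: all 'b' => match
  Position 1: all 'o' => match
  Position 2: all 'b' => match
  Position 3: all 'd' => match
  Position 4: ('j', 'a', 'm') => mismatch, stop
LCP = "bobd" (length 4)

4


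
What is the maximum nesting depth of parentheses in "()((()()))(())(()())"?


Input: "()((()()))(())(()())"
Tracking depth:
  Position 0 '(': depth becomes 1
  Position 1 ')': depth becomes 0
  Position 2 '(': depth becomes 1
  Position 3 '(': depth becomes 2
  Position 4 '(': depth becomes 3
  Position 5 ')': depth becomes 2
  Position 6 '(': depth becomes 3
  Position 7 ')': depth becomes 2
  Position 8 ')': depth becomes 1
  Position 9 ')': depth becomes 0
  Position 10 '(': depth becomes 1
  Position 11 '(': depth becomes 2
  Position 12 ')': depth becomes 1
  Position 13 ')': depth becomes 0
  Position 14 '(': depth becomes 1
  Position 15 '(': depth becomes 2
  Position 16 ')': depth becomes 1
  Position 17 '(': depth becomes 2
  Position 18 ')': depth becomes 1
  Position 19 ')': depth becomes 0
Maximum depth reached: 3

3


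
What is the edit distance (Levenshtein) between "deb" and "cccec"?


Computing edit distance: "deb" -> "cccec"
DP table:
           c    c    c    e    c
      0    1    2    3    4    5
  d   1    1    2    3    4    5
  e   2    2    2    3    3    4
  b   3    3    3    3    4    4
Edit distance = dp[3][5] = 4

4


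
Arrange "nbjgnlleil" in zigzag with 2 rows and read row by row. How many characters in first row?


Zigzag "nbjgnlleil" into 2 rows:
Placing characters:
  'n' => row 0
  'b' => row 1
  'j' => row 0
  'g' => row 1
  'n' => row 0
  'l' => row 1
  'l' => row 0
  'e' => row 1
  'i' => row 0
  'l' => row 1
Rows:
  Row 0: "njnli"
  Row 1: "bglel"
First row length: 5

5


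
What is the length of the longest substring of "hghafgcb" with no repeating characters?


Input: "hghafgcb"
Sliding window (track last position of each char):
  Position 0 ('h'): window [0,0] length 1 -- new best
  Position 1 ('g'): window [0,1] length 2 -- new best
  Position 2 ('h'): repeat (last at 0), move window start to 1
  Position 2 ('h'): window [1,2] length 2
  Position 3 ('a'): window [1,3] length 3 -- new best
  Position 4 ('f'): window [1,4] length 4 -- new best
  Position 5 ('g'): repeat (last at 1), move window start to 2
  Position 5 ('g'): window [2,5] length 4
  Position 6 ('c'): window [2,6] length 5 -- new best
  Position 7 ('b'): window [2,7] length 6 -- new best
Longest substring with no repeats: "hafgcb" with length 6

6


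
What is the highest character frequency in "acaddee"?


Input: acaddee
Character counts:
  'a': 2
  'c': 1
  'd': 2
  'e': 2
Maximum frequency: 2

2


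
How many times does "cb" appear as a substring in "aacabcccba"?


Searching for "cb" in "aacabcccba"
Scanning each position:
  Position 0: "aa" => no
  Position 1: "ac" => no
  Position 2: "ca" => no
  Position 3: "ab" => no
  Position 4: "bc" => no
  Position 5: "cc" => no
  Position 6: "cc" => no
  Position 7: "cb" => MATCH
  Position 8: "ba" => no
Total occurrences: 1

1


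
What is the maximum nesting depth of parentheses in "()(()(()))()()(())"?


Input: "()(()(()))()()(())"
Tracking depth:
  Position 0 '(': depth becomes 1
  Position 1 ')': depth becomes 0
  Position 2 '(': depth becomes 1
  Position 3 '(': depth becomes 2
  Position 4 ')': depth becomes 1
  Position 5 '(': depth becomes 2
  Position 6 '(': depth becomes 3
  Position 7 ')': depth becomes 2
  Position 8 ')': depth becomes 1
  Position 9 ')': depth becomes 0
  Position 10 '(': depth becomes 1
  Position 11 ')': depth becomes 0
  Position 12 '(': depth becomes 1
  Position 13 ')': depth becomes 0
  Position 14 '(': depth becomes 1
  Position 15 '(': depth becomes 2
  Position 16 ')': depth becomes 1
  Position 17 ')': depth becomes 0
Maximum depth reached: 3

3


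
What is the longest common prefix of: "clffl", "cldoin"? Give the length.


Words: clffl, cldoin
  Position 0: all 'c' => match
  Position 1: all 'l' => match
  Position 2: ('f', 'd') => mismatch, stop
LCP = "cl" (length 2)

2


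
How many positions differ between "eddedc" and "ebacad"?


Comparing "eddedc" and "ebacad" position by position:
  Position 0: 'e' vs 'e' => same
  Position 1: 'd' vs 'b' => DIFFER
  Position 2: 'd' vs 'a' => DIFFER
  Position 3: 'e' vs 'c' => DIFFER
  Position 4: 'd' vs 'a' => DIFFER
  Position 5: 'c' vs 'd' => DIFFER
Positions that differ: 5

5


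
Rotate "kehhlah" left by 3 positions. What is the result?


Input: "kehhlah", rotate left by 3
First 3 characters: "keh"
Remaining characters: "hlah"
Concatenate remaining + first: "hlah" + "keh" = "hlahkeh"

hlahkeh


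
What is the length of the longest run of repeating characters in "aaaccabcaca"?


Input: "aaaccabcaca"
Scanning for longest run:
  Position 1 ('a'): continues run of 'a', length=2
  Position 2 ('a'): continues run of 'a', length=3
  Position 3 ('c'): new char, reset run to 1
  Position 4 ('c'): continues run of 'c', length=2
  Position 5 ('a'): new char, reset run to 1
  Position 6 ('b'): new char, reset run to 1
  Position 7 ('c'): new char, reset run to 1
  Position 8 ('a'): new char, reset run to 1
  Position 9 ('c'): new char, reset run to 1
  Position 10 ('a'): new char, reset run to 1
Longest run: 'a' with length 3

3


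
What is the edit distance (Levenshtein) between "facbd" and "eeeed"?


Computing edit distance: "facbd" -> "eeeed"
DP table:
           e    e    e    e    d
      0    1    2    3    4    5
  f   1    1    2    3    4    5
  a   2    2    2    3    4    5
  c   3    3    3    3    4    5
  b   4    4    4    4    4    5
  d   5    5    5    5    5    4
Edit distance = dp[5][5] = 4

4


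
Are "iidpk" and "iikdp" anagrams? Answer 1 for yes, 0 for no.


Strings: "iidpk", "iikdp"
Sorted first:  diikp
Sorted second: diikp
Sorted forms match => anagrams

1


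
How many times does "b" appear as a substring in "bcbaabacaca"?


Searching for "b" in "bcbaabacaca"
Scanning each position:
  Position 0: "b" => MATCH
  Position 1: "c" => no
  Position 2: "b" => MATCH
  Position 3: "a" => no
  Position 4: "a" => no
  Position 5: "b" => MATCH
  Position 6: "a" => no
  Position 7: "c" => no
  Position 8: "a" => no
  Position 9: "c" => no
  Position 10: "a" => no
Total occurrences: 3

3


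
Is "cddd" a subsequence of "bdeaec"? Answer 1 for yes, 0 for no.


Check if "cddd" is a subsequence of "bdeaec"
Greedy scan:
  Position 0 ('b'): no match needed
  Position 1 ('d'): no match needed
  Position 2 ('e'): no match needed
  Position 3 ('a'): no match needed
  Position 4 ('e'): no match needed
  Position 5 ('c'): matches sub[0] = 'c'
Only matched 1/4 characters => not a subsequence

0


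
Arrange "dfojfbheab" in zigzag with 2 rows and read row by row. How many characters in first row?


Zigzag "dfojfbheab" into 2 rows:
Placing characters:
  'd' => row 0
  'f' => row 1
  'o' => row 0
  'j' => row 1
  'f' => row 0
  'b' => row 1
  'h' => row 0
  'e' => row 1
  'a' => row 0
  'b' => row 1
Rows:
  Row 0: "dofha"
  Row 1: "fjbeb"
First row length: 5

5


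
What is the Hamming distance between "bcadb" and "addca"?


Comparing "bcadb" and "addca" position by position:
  Position 0: 'b' vs 'a' => differ
  Position 1: 'c' vs 'd' => differ
  Position 2: 'a' vs 'd' => differ
  Position 3: 'd' vs 'c' => differ
  Position 4: 'b' vs 'a' => differ
Total differences (Hamming distance): 5

5


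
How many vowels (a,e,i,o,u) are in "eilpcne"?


Input: eilpcne
Checking each character:
  'e' at position 0: vowel (running total: 1)
  'i' at position 1: vowel (running total: 2)
  'l' at position 2: consonant
  'p' at position 3: consonant
  'c' at position 4: consonant
  'n' at position 5: consonant
  'e' at position 6: vowel (running total: 3)
Total vowels: 3

3


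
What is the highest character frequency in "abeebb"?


Input: abeebb
Character counts:
  'a': 1
  'b': 3
  'e': 2
Maximum frequency: 3

3


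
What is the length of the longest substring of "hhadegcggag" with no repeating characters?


Input: "hhadegcggag"
Sliding window (track last position of each char):
  Position 0 ('h'): window [0,0] length 1 -- new best
  Position 1 ('h'): repeat (last at 0), move window start to 1
  Position 1 ('h'): window [1,1] length 1
  Position 2 ('a'): window [1,2] length 2 -- new best
  Position 3 ('d'): window [1,3] length 3 -- new best
  Position 4 ('e'): window [1,4] length 4 -- new best
  Position 5 ('g'): window [1,5] length 5 -- new best
  Position 6 ('c'): window [1,6] length 6 -- new best
  Position 7 ('g'): repeat (last at 5), move window start to 6
  Position 7 ('g'): window [6,7] length 2
  Position 8 ('g'): repeat (last at 7), move window start to 8
  Position 8 ('g'): window [8,8] length 1
  Position 9 ('a'): window [8,9] length 2
  Position 10 ('g'): repeat (last at 8), move window start to 9
  Position 10 ('g'): window [9,10] length 2
Longest substring with no repeats: "hadegc" with length 6

6


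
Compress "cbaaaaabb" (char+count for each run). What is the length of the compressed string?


Input: cbaaaaabb
Runs:
  'c' x 1 => "c1"
  'b' x 1 => "b1"
  'a' x 5 => "a5"
  'b' x 2 => "b2"
Compressed: "c1b1a5b2"
Compressed length: 8

8


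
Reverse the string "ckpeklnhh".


Input: ckpeklnhh
Reading characters right to left:
  Position 8: 'h'
  Position 7: 'h'
  Position 6: 'n'
  Position 5: 'l'
  Position 4: 'k'
  Position 3: 'e'
  Position 2: 'p'
  Position 1: 'k'
  Position 0: 'c'
Reversed: hhnlkepkc

hhnlkepkc


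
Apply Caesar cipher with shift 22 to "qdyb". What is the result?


Caesar cipher: shift "qdyb" by 22
  'q' (pos 16) + 22 = pos 12 = 'm'
  'd' (pos 3) + 22 = pos 25 = 'z'
  'y' (pos 24) + 22 = pos 20 = 'u'
  'b' (pos 1) + 22 = pos 23 = 'x'
Result: mzux

mzux


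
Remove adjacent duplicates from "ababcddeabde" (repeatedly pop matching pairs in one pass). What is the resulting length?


Input: ababcddeabde
Stack-based adjacent duplicate removal:
  Read 'a': push. Stack: a
  Read 'b': push. Stack: ab
  Read 'a': push. Stack: aba
  Read 'b': push. Stack: abab
  Read 'c': push. Stack: ababc
  Read 'd': push. Stack: ababcd
  Read 'd': matches stack top 'd' => pop. Stack: ababc
  Read 'e': push. Stack: ababce
  Read 'a': push. Stack: ababcea
  Read 'b': push. Stack: ababceab
  Read 'd': push. Stack: ababceabd
  Read 'e': push. Stack: ababceabde
Final stack: "ababceabde" (length 10)

10


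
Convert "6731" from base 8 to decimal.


Input: "6731" in base 8
Positional expansion:
  Digit '6' (value 6) x 8^3 = 3072
  Digit '7' (value 7) x 8^2 = 448
  Digit '3' (value 3) x 8^1 = 24
  Digit '1' (value 1) x 8^0 = 1
Sum = 3545

3545


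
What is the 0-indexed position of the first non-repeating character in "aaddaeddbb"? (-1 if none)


Input: aaddaeddbb
Character frequencies:
  'a': 3
  'b': 2
  'd': 4
  'e': 1
Scanning left to right for freq == 1:
  Position 0 ('a'): freq=3, skip
  Position 1 ('a'): freq=3, skip
  Position 2 ('d'): freq=4, skip
  Position 3 ('d'): freq=4, skip
  Position 4 ('a'): freq=3, skip
  Position 5 ('e'): unique! => answer = 5

5


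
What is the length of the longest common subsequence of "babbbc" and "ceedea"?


LCS of "babbbc" and "ceedea"
DP table:
           c    e    e    d    e    a
      0    0    0    0    0    0    0
  b   0    0    0    0    0    0    0
  a   0    0    0    0    0    0    1
  b   0    0    0    0    0    0    1
  b   0    0    0    0    0    0    1
  b   0    0    0    0    0    0    1
  c   0    1    1    1    1    1    1
LCS length = dp[6][6] = 1

1


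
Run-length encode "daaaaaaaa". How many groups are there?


Input: daaaaaaaa
Scanning for consecutive runs:
  Group 1: 'd' x 1 (positions 0-0)
  Group 2: 'a' x 8 (positions 1-8)
Total groups: 2

2


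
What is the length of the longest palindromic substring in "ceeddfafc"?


Input: "ceeddfafc"
Checking substrings for palindromes:
  [5:8] "faf" (len 3) => palindrome
  [1:3] "ee" (len 2) => palindrome
  [3:5] "dd" (len 2) => palindrome
Longest palindromic substring: "faf" with length 3

3


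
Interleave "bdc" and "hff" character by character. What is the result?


Interleaving "bdc" and "hff":
  Position 0: 'b' from first, 'h' from second => "bh"
  Position 1: 'd' from first, 'f' from second => "df"
  Position 2: 'c' from first, 'f' from second => "cf"
Result: bhdfcf

bhdfcf


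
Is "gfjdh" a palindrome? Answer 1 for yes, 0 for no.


Input: gfjdh
Reversed: hdjfg
  Compare pos 0 ('g') with pos 4 ('h'): MISMATCH
  Compare pos 1 ('f') with pos 3 ('d'): MISMATCH
Result: not a palindrome

0


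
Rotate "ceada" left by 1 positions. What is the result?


Input: "ceada", rotate left by 1
First 1 characters: "c"
Remaining characters: "eada"
Concatenate remaining + first: "eada" + "c" = "eadac"

eadac


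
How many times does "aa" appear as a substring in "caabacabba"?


Searching for "aa" in "caabacabba"
Scanning each position:
  Position 0: "ca" => no
  Position 1: "aa" => MATCH
  Position 2: "ab" => no
  Position 3: "ba" => no
  Position 4: "ac" => no
  Position 5: "ca" => no
  Position 6: "ab" => no
  Position 7: "bb" => no
  Position 8: "ba" => no
Total occurrences: 1

1


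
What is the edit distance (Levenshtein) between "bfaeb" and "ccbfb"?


Computing edit distance: "bfaeb" -> "ccbfb"
DP table:
           c    c    b    f    b
      0    1    2    3    4    5
  b   1    1    2    2    3    4
  f   2    2    2    3    2    3
  a   3    3    3    3    3    3
  e   4    4    4    4    4    4
  b   5    5    5    4    5    4
Edit distance = dp[5][5] = 4

4


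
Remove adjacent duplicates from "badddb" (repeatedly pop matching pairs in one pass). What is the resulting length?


Input: badddb
Stack-based adjacent duplicate removal:
  Read 'b': push. Stack: b
  Read 'a': push. Stack: ba
  Read 'd': push. Stack: bad
  Read 'd': matches stack top 'd' => pop. Stack: ba
  Read 'd': push. Stack: bad
  Read 'b': push. Stack: badb
Final stack: "badb" (length 4)

4


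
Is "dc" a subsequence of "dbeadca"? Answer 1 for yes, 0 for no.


Check if "dc" is a subsequence of "dbeadca"
Greedy scan:
  Position 0 ('d'): matches sub[0] = 'd'
  Position 1 ('b'): no match needed
  Position 2 ('e'): no match needed
  Position 3 ('a'): no match needed
  Position 4 ('d'): no match needed
  Position 5 ('c'): matches sub[1] = 'c'
  Position 6 ('a'): no match needed
All 2 characters matched => is a subsequence

1


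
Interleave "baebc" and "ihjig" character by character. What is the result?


Interleaving "baebc" and "ihjig":
  Position 0: 'b' from first, 'i' from second => "bi"
  Position 1: 'a' from first, 'h' from second => "ah"
  Position 2: 'e' from first, 'j' from second => "ej"
  Position 3: 'b' from first, 'i' from second => "bi"
  Position 4: 'c' from first, 'g' from second => "cg"
Result: biahejbicg

biahejbicg


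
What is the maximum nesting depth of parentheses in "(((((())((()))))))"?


Input: "(((((())((()))))))"
Tracking depth:
  Position 0 '(': depth becomes 1
  Position 1 '(': depth becomes 2
  Position 2 '(': depth becomes 3
  Position 3 '(': depth becomes 4
  Position 4 '(': depth becomes 5
  Position 5 '(': depth becomes 6
  Position 6 ')': depth becomes 5
  Position 7 ')': depth becomes 4
  Position 8 '(': depth becomes 5
  Position 9 '(': depth becomes 6
  Position 10 '(': depth becomes 7
  Position 11 ')': depth becomes 6
  Position 12 ')': depth becomes 5
  Position 13 ')': depth becomes 4
  Position 14 ')': depth becomes 3
  Position 15 ')': depth becomes 2
  Position 16 ')': depth becomes 1
  Position 17 ')': depth becomes 0
Maximum depth reached: 7

7


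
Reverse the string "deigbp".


Input: deigbp
Reading characters right to left:
  Position 5: 'p'
  Position 4: 'b'
  Position 3: 'g'
  Position 2: 'i'
  Position 1: 'e'
  Position 0: 'd'
Reversed: pbgied

pbgied


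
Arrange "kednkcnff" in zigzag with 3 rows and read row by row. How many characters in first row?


Zigzag "kednkcnff" into 3 rows:
Placing characters:
  'k' => row 0
  'e' => row 1
  'd' => row 2
  'n' => row 1
  'k' => row 0
  'c' => row 1
  'n' => row 2
  'f' => row 1
  'f' => row 0
Rows:
  Row 0: "kkf"
  Row 1: "encf"
  Row 2: "dn"
First row length: 3

3


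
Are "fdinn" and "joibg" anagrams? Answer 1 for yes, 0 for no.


Strings: "fdinn", "joibg"
Sorted first:  dfinn
Sorted second: bgijo
Differ at position 0: 'd' vs 'b' => not anagrams

0


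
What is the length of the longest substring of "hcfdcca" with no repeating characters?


Input: "hcfdcca"
Sliding window (track last position of each char):
  Position 0 ('h'): window [0,0] length 1 -- new best
  Position 1 ('c'): window [0,1] length 2 -- new best
  Position 2 ('f'): window [0,2] length 3 -- new best
  Position 3 ('d'): window [0,3] length 4 -- new best
  Position 4 ('c'): repeat (last at 1), move window start to 2
  Position 4 ('c'): window [2,4] length 3
  Position 5 ('c'): repeat (last at 4), move window start to 5
  Position 5 ('c'): window [5,5] length 1
  Position 6 ('a'): window [5,6] length 2
Longest substring with no repeats: "hcfd" with length 4

4


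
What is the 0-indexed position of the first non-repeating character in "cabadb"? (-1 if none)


Input: cabadb
Character frequencies:
  'a': 2
  'b': 2
  'c': 1
  'd': 1
Scanning left to right for freq == 1:
  Position 0 ('c'): unique! => answer = 0

0


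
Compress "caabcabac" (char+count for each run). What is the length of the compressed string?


Input: caabcabac
Runs:
  'c' x 1 => "c1"
  'a' x 2 => "a2"
  'b' x 1 => "b1"
  'c' x 1 => "c1"
  'a' x 1 => "a1"
  'b' x 1 => "b1"
  'a' x 1 => "a1"
  'c' x 1 => "c1"
Compressed: "c1a2b1c1a1b1a1c1"
Compressed length: 16

16


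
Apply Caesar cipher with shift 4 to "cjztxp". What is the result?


Caesar cipher: shift "cjztxp" by 4
  'c' (pos 2) + 4 = pos 6 = 'g'
  'j' (pos 9) + 4 = pos 13 = 'n'
  'z' (pos 25) + 4 = pos 3 = 'd'
  't' (pos 19) + 4 = pos 23 = 'x'
  'x' (pos 23) + 4 = pos 1 = 'b'
  'p' (pos 15) + 4 = pos 19 = 't'
Result: gndxbt

gndxbt


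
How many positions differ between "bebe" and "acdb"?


Comparing "bebe" and "acdb" position by position:
  Position 0: 'b' vs 'a' => DIFFER
  Position 1: 'e' vs 'c' => DIFFER
  Position 2: 'b' vs 'd' => DIFFER
  Position 3: 'e' vs 'b' => DIFFER
Positions that differ: 4

4


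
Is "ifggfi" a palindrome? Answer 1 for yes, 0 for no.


Input: ifggfi
Reversed: ifggfi
  Compare pos 0 ('i') with pos 5 ('i'): match
  Compare pos 1 ('f') with pos 4 ('f'): match
  Compare pos 2 ('g') with pos 3 ('g'): match
Result: palindrome

1


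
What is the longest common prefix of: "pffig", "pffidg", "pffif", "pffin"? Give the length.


Words: pffig, pffidg, pffif, pffin
  Position 0: all 'p' => match
  Position 1: all 'f' => match
  Position 2: all 'f' => match
  Position 3: all 'i' => match
  Position 4: ('g', 'd', 'f', 'n') => mismatch, stop
LCP = "pffi" (length 4)

4


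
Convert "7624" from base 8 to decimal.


Input: "7624" in base 8
Positional expansion:
  Digit '7' (value 7) x 8^3 = 3584
  Digit '6' (value 6) x 8^2 = 384
  Digit '2' (value 2) x 8^1 = 16
  Digit '4' (value 4) x 8^0 = 4
Sum = 3988

3988
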